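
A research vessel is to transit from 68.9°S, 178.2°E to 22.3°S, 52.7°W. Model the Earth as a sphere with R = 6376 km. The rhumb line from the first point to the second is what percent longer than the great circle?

15.4%

Great circle: σ = 1.4263 rad → d_gc = Rσ = 9094.3 km
Rhumb: Δφ = +0.8133, Δλ = +2.2532, Δψ = +1.2813, q = Δφ/Δψ = 0.6348 → d_rh = R√(Δφ²+q²Δλ²) = 10490.8 km
Excess = (10490.8 − 9094.3) / 9094.3 = 1396.5 / 9094.3 = 15.36% ≈ 15.4%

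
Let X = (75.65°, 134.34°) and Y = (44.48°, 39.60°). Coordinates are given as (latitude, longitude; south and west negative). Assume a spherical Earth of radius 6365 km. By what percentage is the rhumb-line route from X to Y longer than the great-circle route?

Great circle: σ = 0.8444 rad → d_gc = Rσ = 5374.5 km
Rhumb: Δφ = -0.5440, Δλ = -1.6535, Δψ = -1.2038, q = Δφ/Δψ = 0.4519 → d_rh = R√(Δφ²+q²Δλ²) = 5883.3 km
Excess = (5883.3 − 5374.5) / 5374.5 = 508.8 / 5374.5 = 9.47% ≈ 9.5%

9.5%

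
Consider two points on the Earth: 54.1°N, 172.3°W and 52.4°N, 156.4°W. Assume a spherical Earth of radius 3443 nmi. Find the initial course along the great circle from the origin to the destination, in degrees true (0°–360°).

93.7°

N = sin Δλ·cos φ₂ = +0.1672;  D = cos φ₁ sin φ₂ − sin φ₁ cos φ₂ cos Δλ = -0.0108
initial course = atan2(N, D) = 93.68°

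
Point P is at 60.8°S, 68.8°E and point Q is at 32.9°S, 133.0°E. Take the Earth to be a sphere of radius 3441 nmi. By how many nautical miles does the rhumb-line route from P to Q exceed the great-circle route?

Great circle: cos σ = sin φ₁ sin φ₂ + cos φ₁ cos φ₂ cos Δλ,  σ = 0.8600 rad → d_gc = 2959.3 nmi
Rhumb line: Δψ = +0.7366, q = Δφ/Δψ = 0.6611, d_rh = R√(Δφ²+q²Δλ²) = 3050.4 nmi
Excess = 3050.4 − 2959.3 = 91.1 ≈ 91 nmi

91 nmi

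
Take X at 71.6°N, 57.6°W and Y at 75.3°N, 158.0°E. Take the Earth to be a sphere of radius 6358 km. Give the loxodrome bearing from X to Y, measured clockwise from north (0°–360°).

Meridional parts: M(φ₁)=+1.8204, M(φ₂)=+2.0480 → ΔM = +0.2276;  Δλ = -2.5203 rad
tan C = Δλ / ΔM = -11.0711 → C = 275.16°

275.2°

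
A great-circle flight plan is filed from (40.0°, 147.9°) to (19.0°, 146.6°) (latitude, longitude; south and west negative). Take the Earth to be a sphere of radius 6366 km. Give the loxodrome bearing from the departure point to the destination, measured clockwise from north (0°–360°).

Δψ = ln[tan(π/4+φ₂/2)/tan(π/4+φ₁/2)] = -0.4250
Δλ = -0.0227 rad (taken the short way round)
course = atan2(Δλ, Δψ) = 183.06°

183.1°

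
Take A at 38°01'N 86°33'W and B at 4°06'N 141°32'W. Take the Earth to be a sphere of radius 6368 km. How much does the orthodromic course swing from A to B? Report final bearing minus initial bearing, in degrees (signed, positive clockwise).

-22.1°

At departure: θ₁ = atan2(sin Δλ cos φ₂, cos φ₁ sin φ₂ − sin φ₁ cos φ₂ cos Δλ) = 250.07°
At arrival: θ₂ = atan2(sin Δλ cos φ₁, −cos φ₂ sin φ₁ + sin φ₂ cos φ₁ cos Δλ) = 227.95°
Δθ = θ₂ − θ₁ = -22.1°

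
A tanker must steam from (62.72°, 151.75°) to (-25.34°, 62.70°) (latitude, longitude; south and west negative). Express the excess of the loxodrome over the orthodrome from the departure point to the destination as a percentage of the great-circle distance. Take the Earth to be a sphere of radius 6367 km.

Great circle: σ = 1.9536 rad → d_gc = Rσ = 12438.5 km
Rhumb: Δφ = -1.5369, Δλ = -1.5542, Δψ = -1.8735, q = Δφ/Δψ = 0.8204 → d_rh = R√(Δφ²+q²Δλ²) = 12714.6 km
Excess = (12714.6 − 12438.5) / 12438.5 = 276.1 / 12438.5 = 2.22% ≈ 2.2%

2.2%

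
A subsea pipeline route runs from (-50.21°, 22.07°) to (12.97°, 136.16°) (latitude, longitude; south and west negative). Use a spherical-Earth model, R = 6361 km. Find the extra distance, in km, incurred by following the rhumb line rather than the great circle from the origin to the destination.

Great circle: cos σ = sin φ₁ sin φ₂ + cos φ₁ cos φ₂ cos Δλ,  σ = 2.0120 rad → d_gc = 12798.2 km
Rhumb line: Δψ = +1.2447, q = Δφ/Δψ = 0.8859, d_rh = R√(Δφ²+q²Δλ²) = 13233.0 km
Excess = 13233.0 − 12798.2 = 434.8 ≈ 435 km

435 km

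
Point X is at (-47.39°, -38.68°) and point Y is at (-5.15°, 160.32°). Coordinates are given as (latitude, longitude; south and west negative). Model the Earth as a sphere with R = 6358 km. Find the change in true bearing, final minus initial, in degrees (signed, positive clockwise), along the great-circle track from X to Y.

+141.1°

At departure: θ₁ = atan2(sin Δλ cos φ₂, cos φ₁ sin φ₂ − sin φ₁ cos φ₂ cos Δλ) = 203.27°
At arrival: θ₂ = atan2(sin Δλ cos φ₁, −cos φ₂ sin φ₁ + sin φ₂ cos φ₁ cos Δλ) = 344.42°
Δθ = θ₂ − θ₁ = +141.1°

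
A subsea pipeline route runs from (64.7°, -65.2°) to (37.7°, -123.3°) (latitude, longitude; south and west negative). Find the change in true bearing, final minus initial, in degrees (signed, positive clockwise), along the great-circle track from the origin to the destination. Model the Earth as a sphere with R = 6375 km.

Initial bearing θ₁ = atan2(sin Δλ cos φ₂, cos φ₁ sin φ₂ − sin φ₁ cos φ₂ cos Δλ) = 260.15°
Final bearing θ₂ = (initial bearing from the destination back to the start) + 180° = 212.15°
Δθ = θ₂ − θ₁ = -48.0°

-48.0°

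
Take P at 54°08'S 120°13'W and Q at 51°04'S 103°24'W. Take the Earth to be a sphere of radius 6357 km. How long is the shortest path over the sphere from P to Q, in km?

Haversine: a = sin²(Δφ/2)+cos φ₁ cos φ₂ sin²(Δλ/2) = 0.00859;  σ = 2·atan2(√a,√(1−a))
σ = 10.635° → d = Rσ = 6357·0.18562 = 1180 km

1180 km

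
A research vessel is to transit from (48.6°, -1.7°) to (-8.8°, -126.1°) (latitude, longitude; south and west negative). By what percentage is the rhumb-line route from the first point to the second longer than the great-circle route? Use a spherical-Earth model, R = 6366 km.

4.7%

Great circle: σ = 2.0760 rad → d_gc = Rσ = 13215.8 km
Rhumb: Δφ = -1.0018, Δλ = -2.1712, Δψ = -1.1274, q = Δφ/Δψ = 0.8886 → d_rh = R√(Δφ²+q²Δλ²) = 13839.2 km
Excess = (13839.2 − 13215.8) / 13215.8 = 623.4 / 13215.8 = 4.72% ≈ 4.7%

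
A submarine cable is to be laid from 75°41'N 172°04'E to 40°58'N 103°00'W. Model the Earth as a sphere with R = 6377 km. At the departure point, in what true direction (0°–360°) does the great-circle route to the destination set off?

θ = atan2( sin Δλ·cos φ₂ ,  cos φ₁ sin φ₂ − sin φ₁ cos φ₂ cos Δλ )
  = atan2(+0.7521, +0.0975) = 82.61°

82.6°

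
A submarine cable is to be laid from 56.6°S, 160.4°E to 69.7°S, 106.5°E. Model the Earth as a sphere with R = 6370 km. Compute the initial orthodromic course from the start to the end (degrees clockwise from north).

219.0°

N = sin Δλ·cos φ₂ = -0.2803;  D = cos φ₁ sin φ₂ − sin φ₁ cos φ₂ cos Δλ = -0.3456
initial course = atan2(N, D) = 219.04°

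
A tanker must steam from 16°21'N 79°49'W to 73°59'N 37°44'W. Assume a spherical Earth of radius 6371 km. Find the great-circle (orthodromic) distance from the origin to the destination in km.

6911 km

Haversine: a = sin²(Δφ/2)+cos φ₁ cos φ₂ sin²(Δλ/2) = 0.26646;  σ = 2·atan2(√a,√(1−a))
σ = 62.156° → d = Rσ = 6371·1.08482 = 6911 km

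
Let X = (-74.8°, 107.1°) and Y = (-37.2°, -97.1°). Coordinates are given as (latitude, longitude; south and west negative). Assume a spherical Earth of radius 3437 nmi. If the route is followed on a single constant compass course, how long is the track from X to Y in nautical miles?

5185 nmi

Rhumb course C = atan2(Δλ, Δψ) with Δψ = ln[tan(π/4+φ₂/2)/tan(π/4+φ₁/2)] = +1.3138, Δλ = +2.7192 → C = 64.21°
d = R·|Δφ| / |cos C| = 3437·0.65624 / 0.43504 = 5185 nmi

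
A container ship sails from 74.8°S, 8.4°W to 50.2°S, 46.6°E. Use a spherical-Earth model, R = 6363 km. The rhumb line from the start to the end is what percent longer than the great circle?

Great circle: σ = 0.5778 rad → d_gc = Rσ = 3676.5 km
Rhumb: Δφ = +0.4294, Δλ = +0.9599, Δψ = +0.9981, q = Δφ/Δψ = 0.4302 → d_rh = R√(Δφ²+q²Δλ²) = 3790.5 km
Excess = (3790.5 − 3676.5) / 3676.5 = 114.0 / 3676.5 = 3.10% ≈ 3.1%

3.1%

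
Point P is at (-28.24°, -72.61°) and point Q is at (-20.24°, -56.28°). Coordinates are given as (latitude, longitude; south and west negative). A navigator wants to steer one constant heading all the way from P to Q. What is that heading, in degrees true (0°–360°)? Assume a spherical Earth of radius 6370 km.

Δψ = ln[tan(π/4+φ₂/2)/tan(π/4+φ₁/2)] = +0.1533
Δλ = +0.2850 rad (taken the short way round)
course = atan2(Δλ, Δψ) = 61.73°

61.7°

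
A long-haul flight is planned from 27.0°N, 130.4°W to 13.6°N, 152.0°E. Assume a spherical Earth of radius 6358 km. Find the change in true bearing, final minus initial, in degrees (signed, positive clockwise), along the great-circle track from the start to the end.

Initial bearing θ₁ = atan2(sin Δλ cos φ₂, cos φ₁ sin φ₂ − sin φ₁ cos φ₂ cos Δλ) = 276.89°
Final bearing θ₂ = (initial bearing from the destination back to the start) + 180° = 245.52°
Δθ = θ₂ − θ₁ = -31.4°

-31.4°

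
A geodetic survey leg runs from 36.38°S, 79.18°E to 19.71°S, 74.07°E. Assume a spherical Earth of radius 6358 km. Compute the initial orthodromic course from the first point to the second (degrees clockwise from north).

N = sin Δλ·cos φ₂ = -0.0838;  D = cos φ₁ sin φ₂ − sin φ₁ cos φ₂ cos Δλ = +0.2846
initial course = atan2(N, D) = 343.59°

343.6°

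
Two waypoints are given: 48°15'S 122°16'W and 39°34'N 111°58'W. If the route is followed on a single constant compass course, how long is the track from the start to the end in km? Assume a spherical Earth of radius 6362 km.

Δψ = ln[tan(π/4+φ₂/2)/tan(π/4+φ₁/2)] = +1.7171;  Δφ = +1.5327 rad,  Δλ = +0.1798 rad
q = Δφ/Δψ = 0.8926
d = R·√(Δφ² + q²Δλ²) = 6362·1.54107 = 9804 km

9804 km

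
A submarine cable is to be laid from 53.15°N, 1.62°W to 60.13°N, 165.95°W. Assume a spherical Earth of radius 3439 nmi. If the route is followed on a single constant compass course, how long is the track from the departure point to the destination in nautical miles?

5421 nmi

Rhumb course C = atan2(Δλ, Δψ) with Δψ = ln[tan(π/4+φ₂/2)/tan(π/4+φ₁/2)] = +0.2223, Δλ = -2.8681 → C = 274.43°
d = R·|Δφ| / |cos C| = 3439·0.12182 / 0.07728 = 5421 nmi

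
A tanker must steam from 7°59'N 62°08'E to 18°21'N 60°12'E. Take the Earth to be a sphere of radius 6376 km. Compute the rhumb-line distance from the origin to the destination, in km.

1172 km

Δψ = ln[tan(π/4+φ₂/2)/tan(π/4+φ₁/2)] = +0.1861;  Δφ = +0.1809 rad,  Δλ = -0.0337 rad
q = Δφ/Δψ = 0.9722
d = R·√(Δφ² + q²Δλ²) = 6376·0.18388 = 1172 km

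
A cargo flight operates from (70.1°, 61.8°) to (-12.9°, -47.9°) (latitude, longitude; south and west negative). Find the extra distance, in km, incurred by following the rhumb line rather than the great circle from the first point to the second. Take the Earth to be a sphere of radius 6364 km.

Great circle: cos σ = sin φ₁ sin φ₂ + cos φ₁ cos φ₂ cos Δλ,  σ = 1.8984 rad → d_gc = 12081.3 km
Rhumb line: Δψ = -1.9676, q = Δφ/Δψ = 0.7362, d_rh = R√(Δφ²+q²Δλ²) = 12863.4 km
Excess = 12863.4 − 12081.3 = 782.1 ≈ 782 km

782 km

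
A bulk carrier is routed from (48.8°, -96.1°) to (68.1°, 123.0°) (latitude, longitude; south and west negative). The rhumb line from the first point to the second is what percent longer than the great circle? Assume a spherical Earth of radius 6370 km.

Great circle: σ = 1.0386 rad → d_gc = Rσ = 6615.7 km
Rhumb: Δφ = +0.3368, Δλ = -2.4592, Δψ = +0.6641, q = Δφ/Δψ = 0.5072 → d_rh = R√(Δφ²+q²Δλ²) = 8230.2 km
Excess = (8230.2 − 6615.7) / 6615.7 = 1614.5 / 6615.7 = 24.40% ≈ 24.4%

24.4%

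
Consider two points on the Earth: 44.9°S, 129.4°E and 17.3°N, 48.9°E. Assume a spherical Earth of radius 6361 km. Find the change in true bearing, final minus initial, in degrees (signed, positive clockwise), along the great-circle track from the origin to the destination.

At departure: θ₁ = atan2(sin Δλ cos φ₂, cos φ₁ sin φ₂ − sin φ₁ cos φ₂ cos Δλ) = 288.87°
At arrival: θ₂ = atan2(sin Δλ cos φ₁, −cos φ₂ sin φ₁ + sin φ₂ cos φ₁ cos Δλ) = 315.41°
Δθ = θ₂ − θ₁ = +26.5°

+26.5°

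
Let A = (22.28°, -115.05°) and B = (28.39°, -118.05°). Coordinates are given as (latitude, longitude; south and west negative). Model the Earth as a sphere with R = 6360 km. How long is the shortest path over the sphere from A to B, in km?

742 km

Haversine: a = sin²(Δφ/2)+cos φ₁ cos φ₂ sin²(Δλ/2) = 0.00340;  σ = 2·atan2(√a,√(1−a))
σ = 6.684° → d = Rσ = 6360·0.11665 = 742 km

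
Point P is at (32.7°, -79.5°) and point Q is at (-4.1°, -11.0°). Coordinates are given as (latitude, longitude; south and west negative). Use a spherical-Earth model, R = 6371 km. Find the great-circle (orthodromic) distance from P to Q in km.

Haversine: a = sin²(Δφ/2)+cos φ₁ cos φ₂ sin²(Δλ/2) = 0.36550;  σ = 2·atan2(√a,√(1−a))
σ = 74.395° → d = Rσ = 6371·1.29844 = 8272 km

8272 km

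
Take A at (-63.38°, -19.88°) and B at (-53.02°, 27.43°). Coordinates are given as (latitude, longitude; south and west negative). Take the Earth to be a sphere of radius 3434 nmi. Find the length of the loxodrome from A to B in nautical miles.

Rhumb course C = atan2(Δλ, Δψ) with Δψ = ln[tan(π/4+φ₂/2)/tan(π/4+φ₁/2)] = +0.3461, Δλ = +0.8257 → C = 67.26°
d = R·|Δφ| / |cos C| = 3434·0.18082 / 0.38655 = 1606 nmi

1606 nmi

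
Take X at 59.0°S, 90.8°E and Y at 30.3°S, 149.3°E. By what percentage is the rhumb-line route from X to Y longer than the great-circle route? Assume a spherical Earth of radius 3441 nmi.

Great circle: σ = 0.8436 rad → d_gc = Rσ = 2902.7 nmi
Rhumb: Δφ = +0.5009, Δλ = +1.0210, Δψ = +0.7272, q = Δφ/Δψ = 0.6888 → d_rh = R√(Δφ²+q²Δλ²) = 2971.1 nmi
Excess = (2971.1 − 2902.7) / 2902.7 = 68.4 / 2902.7 = 2.36% ≈ 2.4%

2.4%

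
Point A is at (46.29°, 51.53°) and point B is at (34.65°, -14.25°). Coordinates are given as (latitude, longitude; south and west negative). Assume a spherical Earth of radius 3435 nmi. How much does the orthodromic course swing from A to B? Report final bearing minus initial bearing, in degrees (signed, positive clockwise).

Initial bearing θ₁ = atan2(sin Δλ cos φ₂, cos φ₁ sin φ₂ − sin φ₁ cos φ₂ cos Δλ) = 281.23°
Final bearing θ₂ = (initial bearing from the destination back to the start) + 180° = 235.48°
Δθ = θ₂ − θ₁ = -45.8°

-45.8°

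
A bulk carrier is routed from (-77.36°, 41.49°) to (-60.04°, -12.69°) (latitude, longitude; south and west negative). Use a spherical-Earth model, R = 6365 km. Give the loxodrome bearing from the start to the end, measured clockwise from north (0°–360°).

313.0°

Meridional parts: M(φ₁)=-2.2004, M(φ₂)=-1.3184 → ΔM = +0.8821;  Δλ = -0.9456 rad
tan C = Δλ / ΔM = -1.0720 → C = 313.01°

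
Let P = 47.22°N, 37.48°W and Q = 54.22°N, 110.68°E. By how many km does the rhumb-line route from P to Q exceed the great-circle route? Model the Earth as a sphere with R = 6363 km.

Great circle: cos σ = sin φ₁ sin φ₂ + cos φ₁ cos φ₂ cos Δλ,  σ = 1.3097 rad → d_gc = 8333.9 km
Rhumb line: Δψ = +0.1935, q = Δφ/Δψ = 0.6315, d_rh = R√(Δφ²+q²Δλ²) = 10420.3 km
Excess = 10420.3 − 8333.9 = 2086.4 ≈ 2086 km

2086 km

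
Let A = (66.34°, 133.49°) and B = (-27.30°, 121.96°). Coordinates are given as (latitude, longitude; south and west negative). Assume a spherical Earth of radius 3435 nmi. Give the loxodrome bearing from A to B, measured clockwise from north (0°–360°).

Δψ = ln[tan(π/4+φ₂/2)/tan(π/4+φ₁/2)] = -2.0588
Δλ = -0.2012 rad (taken the short way round)
course = atan2(Δλ, Δψ) = 185.58°

185.6°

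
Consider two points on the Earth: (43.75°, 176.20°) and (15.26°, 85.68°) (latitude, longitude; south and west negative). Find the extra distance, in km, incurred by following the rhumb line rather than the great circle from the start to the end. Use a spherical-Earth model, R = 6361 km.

291 km

Great circle: cos σ = sin φ₁ sin φ₂ + cos φ₁ cos φ₂ cos Δλ,  σ = 1.3942 rad → d_gc = 8868.5 km
Rhumb line: Δψ = -0.5813, q = Δφ/Δψ = 0.8554, d_rh = R√(Δφ²+q²Δλ²) = 9159.7 km
Excess = 9159.7 − 8868.5 = 291.2 ≈ 291 km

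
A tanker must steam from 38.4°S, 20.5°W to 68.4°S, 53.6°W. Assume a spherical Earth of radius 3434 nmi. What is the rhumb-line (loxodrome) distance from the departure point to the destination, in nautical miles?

Δψ = ln[tan(π/4+φ₂/2)/tan(π/4+φ₁/2)] = -0.9299;  Δφ = -0.5236 rad,  Δλ = -0.5777 rad
q = Δφ/Δψ = 0.5631
d = R·√(Δφ² + q²Δλ²) = 3434·0.61642 = 2117 nmi

2117 nmi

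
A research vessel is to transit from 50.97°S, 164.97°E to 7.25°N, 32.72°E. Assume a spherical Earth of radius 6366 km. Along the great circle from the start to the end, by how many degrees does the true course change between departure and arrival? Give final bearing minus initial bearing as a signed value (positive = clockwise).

+87.8°

Initial bearing θ₁ = atan2(sin Δλ cos φ₂, cos φ₁ sin φ₂ − sin φ₁ cos φ₂ cos Δλ) = 239.15°
Final bearing θ₂ = (initial bearing from the destination back to the start) + 180° = 326.98°
Δθ = θ₂ − θ₁ = +87.8°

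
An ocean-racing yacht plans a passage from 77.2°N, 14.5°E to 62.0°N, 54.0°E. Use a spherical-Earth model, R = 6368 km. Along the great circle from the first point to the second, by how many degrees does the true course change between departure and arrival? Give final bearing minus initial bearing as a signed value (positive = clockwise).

At departure: θ₁ = atan2(sin Δλ cos φ₂, cos φ₁ sin φ₂ − sin φ₁ cos φ₂ cos Δλ) = 117.83°
At arrival: θ₂ = atan2(sin Δλ cos φ₁, −cos φ₂ sin φ₁ + sin φ₂ cos φ₁ cos Δλ) = 155.33°
Δθ = θ₂ − θ₁ = +37.5°

+37.5°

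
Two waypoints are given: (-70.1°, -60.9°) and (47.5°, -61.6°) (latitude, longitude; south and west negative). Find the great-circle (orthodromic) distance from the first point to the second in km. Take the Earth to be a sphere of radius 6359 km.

13052 km

cos σ = sin φ₁ sin φ₂ + cos φ₁ cos φ₂ cos Δλ
      = sin(-70.10°)sin(47.50°) + cos(-70.10°)cos(47.50°)cos(-0.70°) = -0.4633
σ = 117.601° → d = Rσ = 6359·2.05253 = 13052 km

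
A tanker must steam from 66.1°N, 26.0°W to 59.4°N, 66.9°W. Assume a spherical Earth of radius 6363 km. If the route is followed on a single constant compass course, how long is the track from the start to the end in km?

Rhumb course C = atan2(Δλ, Δψ) with Δψ = ln[tan(π/4+φ₂/2)/tan(π/4+φ₁/2)] = -0.2566, Δλ = -0.7138 → C = 250.23°
d = R·|Δφ| / |cos C| = 6363·0.11694 / 0.33833 = 2199 km

2199 km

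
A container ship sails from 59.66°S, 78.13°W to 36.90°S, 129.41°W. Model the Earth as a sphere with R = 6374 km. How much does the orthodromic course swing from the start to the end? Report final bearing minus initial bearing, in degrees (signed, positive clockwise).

+40.1°

Initial bearing θ₁ = atan2(sin Δλ cos φ₂, cos φ₁ sin φ₂ − sin φ₁ cos φ₂ cos Δλ) = 281.63°
Final bearing θ₂ = (initial bearing from the destination back to the start) + 180° = 321.78°
Δθ = θ₂ − θ₁ = +40.1°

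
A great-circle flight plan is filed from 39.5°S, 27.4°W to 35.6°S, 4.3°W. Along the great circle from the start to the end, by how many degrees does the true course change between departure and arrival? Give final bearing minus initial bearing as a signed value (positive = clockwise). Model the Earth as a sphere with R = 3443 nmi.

Initial bearing θ₁ = atan2(sin Δλ cos φ₂, cos φ₁ sin φ₂ − sin φ₁ cos φ₂ cos Δλ) = 85.24°
Final bearing θ₂ = (initial bearing from the destination back to the start) + 180° = 71.04°
Δθ = θ₂ − θ₁ = -14.2°

-14.2°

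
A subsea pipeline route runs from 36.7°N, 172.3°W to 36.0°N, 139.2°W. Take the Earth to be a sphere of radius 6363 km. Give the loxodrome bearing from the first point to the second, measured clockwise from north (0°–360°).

Meridional parts: M(φ₁)=+0.6894, M(φ₂)=+0.6743 → ΔM = -0.0152;  Δλ = +0.5777 rad
tan C = Δλ / ΔM = -38.0840 → C = 91.50°

91.5°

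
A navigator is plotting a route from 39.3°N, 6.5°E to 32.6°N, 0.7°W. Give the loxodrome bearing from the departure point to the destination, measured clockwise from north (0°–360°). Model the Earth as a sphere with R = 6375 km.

221.0°

Meridional parts: M(φ₁)=+0.7470, M(φ₂)=+0.6024 → ΔM = -0.1446;  Δλ = -0.1257 rad
tan C = Δλ / ΔM = +0.8689 → C = 220.99°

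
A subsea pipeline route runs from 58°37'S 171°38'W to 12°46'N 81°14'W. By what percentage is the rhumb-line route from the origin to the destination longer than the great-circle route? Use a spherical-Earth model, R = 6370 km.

Great circle: σ = 1.7642 rad → d_gc = Rσ = 11237.9 km
Rhumb: Δφ = +1.2459, Δλ = +1.5778, Δψ = +1.4943, q = Δφ/Δψ = 0.8337 → d_rh = R√(Δφ²+q²Δλ²) = 11541.1 km
Excess = (11541.1 − 11237.9) / 11237.9 = 303.2 / 11237.9 = 2.70% ≈ 2.7%

2.7%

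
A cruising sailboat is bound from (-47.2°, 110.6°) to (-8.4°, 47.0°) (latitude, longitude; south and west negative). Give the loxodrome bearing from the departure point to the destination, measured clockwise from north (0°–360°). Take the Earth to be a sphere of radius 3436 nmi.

Meridional parts: M(φ₁)=-0.9368, M(φ₂)=-0.1471 → ΔM = +0.7896;  Δλ = -1.1100 rad
tan C = Δλ / ΔM = -1.4058 → C = 305.43°

305.4°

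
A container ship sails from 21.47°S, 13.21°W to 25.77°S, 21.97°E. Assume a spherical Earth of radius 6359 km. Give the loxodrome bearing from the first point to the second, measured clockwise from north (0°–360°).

97.6°

Δψ = ln[tan(π/4+φ₂/2)/tan(π/4+φ₁/2)] = -0.0819
Δλ = +0.6140 rad (taken the short way round)
course = atan2(Δλ, Δψ) = 97.60°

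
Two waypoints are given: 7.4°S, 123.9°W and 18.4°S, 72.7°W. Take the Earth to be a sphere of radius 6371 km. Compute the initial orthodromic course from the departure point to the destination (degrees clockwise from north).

107.7°

N = sin Δλ·cos φ₂ = +0.7395;  D = cos φ₁ sin φ₂ − sin φ₁ cos φ₂ cos Δλ = -0.2364
initial course = atan2(N, D) = 107.73°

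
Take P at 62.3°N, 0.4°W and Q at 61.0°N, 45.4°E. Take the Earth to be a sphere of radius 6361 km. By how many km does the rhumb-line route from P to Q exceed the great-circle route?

50 km

Great circle: cos σ = sin φ₁ sin φ₂ + cos φ₁ cos φ₂ cos Δλ,  σ = 0.3723 rad → d_gc = 2368.2 km
Rhumb line: Δψ = -0.0478, q = Δφ/Δψ = 0.4748, d_rh = R√(Δφ²+q²Δλ²) = 2418.4 km
Excess = 2418.4 − 2368.2 = 50.2 ≈ 50 km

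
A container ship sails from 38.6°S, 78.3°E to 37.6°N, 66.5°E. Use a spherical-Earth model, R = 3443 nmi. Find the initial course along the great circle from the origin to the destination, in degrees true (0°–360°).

350.4°

θ = atan2( sin Δλ·cos φ₂ ,  cos φ₁ sin φ₂ − sin φ₁ cos φ₂ cos Δλ )
  = atan2(-0.1620, +0.9607) = 350.43°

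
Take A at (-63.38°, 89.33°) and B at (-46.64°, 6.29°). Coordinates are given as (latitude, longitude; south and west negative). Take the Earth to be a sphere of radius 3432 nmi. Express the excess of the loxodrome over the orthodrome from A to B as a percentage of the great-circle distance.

Great circle: σ = 0.8131 rad → d_gc = Rσ = 2790.5 nmi
Rhumb: Δφ = +0.2922, Δλ = -1.4493, Δψ = +0.5190, q = Δφ/Δψ = 0.5629 → d_rh = R√(Δφ²+q²Δλ²) = 2974.0 nmi
Excess = (2974.0 − 2790.5) / 2790.5 = 183.5 / 2790.5 = 6.58% ≈ 6.6%

6.6%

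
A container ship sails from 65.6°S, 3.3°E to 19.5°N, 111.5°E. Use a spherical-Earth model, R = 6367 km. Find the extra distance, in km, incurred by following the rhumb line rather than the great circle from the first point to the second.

Great circle: cos σ = sin φ₁ sin φ₂ + cos φ₁ cos φ₂ cos Δλ,  σ = 2.0104 rad → d_gc = 12800.5 km
Rhumb line: Δψ = +1.8786, q = Δφ/Δψ = 0.7906, d_rh = R√(Δφ²+q²Δλ²) = 13408.9 km
Excess = 13408.9 − 12800.5 = 608.4 ≈ 608 km

608 km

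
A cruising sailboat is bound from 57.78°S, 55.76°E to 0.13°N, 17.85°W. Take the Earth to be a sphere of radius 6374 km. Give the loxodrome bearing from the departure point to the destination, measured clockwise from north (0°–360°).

314.1°

Meridional parts: M(φ₁)=-1.2419, M(φ₂)=+0.0023 → ΔM = +1.2442;  Δλ = -1.2847 rad
tan C = Δλ / ΔM = -1.0326 → C = 314.08°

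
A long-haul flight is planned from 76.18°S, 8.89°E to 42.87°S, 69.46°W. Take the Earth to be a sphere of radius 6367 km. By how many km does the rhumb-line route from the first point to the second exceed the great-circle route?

Great circle: cos σ = sin φ₁ sin φ₂ + cos φ₁ cos φ₂ cos Δλ,  σ = 0.8010 rad → d_gc = 5099.9 km
Rhumb line: Δψ = +1.2807, q = Δφ/Δψ = 0.4540, d_rh = R√(Δφ²+q²Δλ²) = 5415.2 km
Excess = 5415.2 − 5099.9 = 315.3 ≈ 315 km

315 km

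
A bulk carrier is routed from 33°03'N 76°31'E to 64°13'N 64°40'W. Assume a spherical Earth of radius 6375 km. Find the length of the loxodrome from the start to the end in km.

Δψ = ln[tan(π/4+φ₂/2)/tan(π/4+φ₁/2)] = +0.8628;  Δφ = +0.5440 rad,  Δλ = -2.4641 rad
q = Δφ/Δψ = 0.6305
d = R·√(Δφ² + q²Δλ²) = 6375·1.64601 = 10493 km

10493 km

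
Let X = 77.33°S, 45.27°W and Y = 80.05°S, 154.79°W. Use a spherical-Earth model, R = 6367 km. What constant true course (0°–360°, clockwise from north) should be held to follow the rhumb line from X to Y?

Meridional parts: M(φ₁)=-2.1981, M(φ₂)=-2.4413 → ΔM = -0.2432;  Δλ = -1.9115 rad
tan C = Δλ / ΔM = +7.8586 → C = 262.75°

262.7°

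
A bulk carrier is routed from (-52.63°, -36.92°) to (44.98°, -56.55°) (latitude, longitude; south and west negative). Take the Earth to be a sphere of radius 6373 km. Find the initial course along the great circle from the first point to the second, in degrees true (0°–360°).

346.1°

N = sin Δλ·cos φ₂ = -0.2376;  D = cos φ₁ sin φ₂ − sin φ₁ cos φ₂ cos Δλ = +0.9585
initial course = atan2(N, D) = 346.08°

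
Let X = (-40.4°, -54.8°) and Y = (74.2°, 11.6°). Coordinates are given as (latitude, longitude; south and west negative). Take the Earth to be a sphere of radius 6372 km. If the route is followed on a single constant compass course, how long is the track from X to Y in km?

13833 km

Rhumb course C = atan2(Δλ, Δψ) with Δψ = ln[tan(π/4+φ₂/2)/tan(π/4+φ₁/2)] = +2.7470, Δλ = +1.1589 → C = 22.87°
d = R·|Δφ| / |cos C| = 6372·2.00015 / 0.92137 = 13833 km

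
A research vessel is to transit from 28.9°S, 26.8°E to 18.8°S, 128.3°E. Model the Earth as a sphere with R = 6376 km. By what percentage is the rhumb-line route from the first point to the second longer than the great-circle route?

Great circle: σ = 1.5803 rad → d_gc = Rσ = 10075.9 km
Rhumb: Δφ = +0.1763, Δλ = +1.7715, Δψ = +0.1931, q = Δφ/Δψ = 0.9130 → d_rh = R√(Δφ²+q²Δλ²) = 10373.1 km
Excess = (10373.1 − 10075.9) / 10075.9 = 297.2 / 10075.9 = 2.9496% ≈ 2.9%

2.9%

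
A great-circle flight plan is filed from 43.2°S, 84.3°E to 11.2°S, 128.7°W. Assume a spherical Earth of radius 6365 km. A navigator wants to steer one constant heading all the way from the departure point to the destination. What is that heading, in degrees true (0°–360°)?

76.0°

Meridional parts: M(φ₁)=-0.8376, M(φ₂)=-0.1967 → ΔM = +0.6409;  Δλ = +2.5656 rad
tan C = Δλ / ΔM = +4.0033 → C = 75.97°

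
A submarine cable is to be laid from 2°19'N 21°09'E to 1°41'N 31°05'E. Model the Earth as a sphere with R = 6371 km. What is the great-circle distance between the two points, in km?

1106 km

cos σ = sin φ₁ sin φ₂ + cos φ₁ cos φ₂ cos Δλ
      = sin(2.32°)sin(1.68°) + cos(2.32°)cos(1.68°)cos(9.93°) = 0.9850
σ = 9.947° → d = Rσ = 6371·0.17361 = 1106 km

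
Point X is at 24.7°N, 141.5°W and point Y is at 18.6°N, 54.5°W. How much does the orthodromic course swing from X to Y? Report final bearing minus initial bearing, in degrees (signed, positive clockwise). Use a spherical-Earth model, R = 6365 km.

Initial bearing θ₁ = atan2(sin Δλ cos φ₂, cos φ₁ sin φ₂ − sin φ₁ cos φ₂ cos Δλ) = 74.13°
Final bearing θ₂ = (initial bearing from the destination back to the start) + 180° = 112.77°
Δθ = θ₂ − θ₁ = +38.6°

+38.6°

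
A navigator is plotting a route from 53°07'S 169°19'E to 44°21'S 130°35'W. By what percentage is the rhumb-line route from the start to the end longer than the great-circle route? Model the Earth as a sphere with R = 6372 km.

2.8%

Great circle: σ = 0.6871 rad → d_gc = Rσ = 4378.3 km
Rhumb: Δφ = +0.1530, Δλ = +1.0489, Δψ = +0.2328, q = Δφ/Δψ = 0.6572 → d_rh = R√(Δφ²+q²Δλ²) = 4499.8 km
Excess = (4499.8 − 4378.3) / 4378.3 = 121.5 / 4378.3 = 2.78% ≈ 2.8%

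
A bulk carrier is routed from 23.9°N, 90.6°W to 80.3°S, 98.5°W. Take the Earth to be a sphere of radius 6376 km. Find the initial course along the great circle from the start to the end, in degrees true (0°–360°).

N = sin Δλ·cos φ₂ = -0.0232;  D = cos φ₁ sin φ₂ − sin φ₁ cos φ₂ cos Δλ = -0.9688
initial course = atan2(N, D) = 181.37°

181.4°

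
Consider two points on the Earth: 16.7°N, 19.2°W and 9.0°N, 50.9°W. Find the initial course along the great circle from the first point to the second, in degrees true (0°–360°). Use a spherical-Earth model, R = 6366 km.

N = sin Δλ·cos φ₂ = -0.5190;  D = cos φ₁ sin φ₂ − sin φ₁ cos φ₂ cos Δλ = -0.0916
initial course = atan2(N, D) = 259.99°

260.0°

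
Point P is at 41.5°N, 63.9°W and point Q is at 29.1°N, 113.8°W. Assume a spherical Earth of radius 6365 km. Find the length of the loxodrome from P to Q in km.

4712 km

Δψ = ln[tan(π/4+φ₂/2)/tan(π/4+φ₁/2)] = -0.2662;  Δφ = -0.2164 rad,  Δλ = -0.8709 rad
q = Δφ/Δψ = 0.8129
d = R·√(Δφ² + q²Δλ²) = 6365·0.74034 = 4712 km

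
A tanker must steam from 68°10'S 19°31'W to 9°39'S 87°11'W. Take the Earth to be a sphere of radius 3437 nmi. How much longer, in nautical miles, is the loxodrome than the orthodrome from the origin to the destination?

125 nmi

Great circle: cos σ = sin φ₁ sin φ₂ + cos φ₁ cos φ₂ cos Δλ,  σ = 1.2714 rad → d_gc = 4369.9 nmi
Rhumb line: Δψ = +1.4765, q = Δφ/Δψ = 0.6917, d_rh = R√(Δφ²+q²Δλ²) = 4495.0 nmi
Excess = 4495.0 − 4369.9 = 125.1 ≈ 125 nmi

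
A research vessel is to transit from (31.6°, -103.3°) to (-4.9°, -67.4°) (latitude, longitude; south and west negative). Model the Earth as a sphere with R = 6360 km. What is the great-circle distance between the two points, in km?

5551 km

Haversine: a = sin²(Δφ/2)+cos φ₁ cos φ₂ sin²(Δλ/2) = 0.17867;  σ = 2·atan2(√a,√(1−a))
σ = 50.010° → d = Rσ = 6360·0.87284 = 5551 km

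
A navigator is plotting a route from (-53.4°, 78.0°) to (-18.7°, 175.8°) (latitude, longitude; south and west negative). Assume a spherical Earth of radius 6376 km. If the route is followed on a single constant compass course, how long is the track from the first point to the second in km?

9349 km

Δψ = ln[tan(π/4+φ₂/2)/tan(π/4+φ₁/2)] = +0.7742;  Δφ = +0.6056 rad,  Δλ = +1.7069 rad
q = Δφ/Δψ = 0.7823
d = R·√(Δφ² + q²Δλ²) = 6376·1.46627 = 9349 km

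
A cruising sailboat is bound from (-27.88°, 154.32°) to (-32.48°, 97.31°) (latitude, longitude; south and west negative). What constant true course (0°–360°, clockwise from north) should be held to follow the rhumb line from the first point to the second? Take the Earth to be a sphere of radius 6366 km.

264.7°

Meridional parts: M(φ₁)=-0.5070, M(φ₂)=-0.5999 → ΔM = -0.0929;  Δλ = -0.9950 rad
tan C = Δλ / ΔM = +10.7087 → C = 264.67°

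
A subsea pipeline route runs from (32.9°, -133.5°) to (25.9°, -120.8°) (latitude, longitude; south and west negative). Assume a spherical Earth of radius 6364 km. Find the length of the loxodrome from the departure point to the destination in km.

1453 km

Rhumb course C = atan2(Δλ, Δψ) with Δψ = ln[tan(π/4+φ₂/2)/tan(π/4+φ₁/2)] = -0.1404, Δλ = +0.2217 → C = 122.35°
d = R·|Δφ| / |cos C| = 6364·0.12217 / 0.53503 = 1453 km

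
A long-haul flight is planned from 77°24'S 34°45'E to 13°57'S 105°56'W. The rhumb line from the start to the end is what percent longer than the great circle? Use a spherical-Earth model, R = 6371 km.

18.5%

Great circle: σ = 1.4993 rad → d_gc = Rσ = 9551.8 km
Rhumb: Δφ = +1.1074, Δλ = -2.4554, Δψ = +1.9577, q = Δφ/Δψ = 0.5657 → d_rh = R√(Δφ²+q²Δλ²) = 11317.2 km
Excess = (11317.2 − 9551.8) / 9551.8 = 1765.4 / 9551.8 = 18.48% ≈ 18.5%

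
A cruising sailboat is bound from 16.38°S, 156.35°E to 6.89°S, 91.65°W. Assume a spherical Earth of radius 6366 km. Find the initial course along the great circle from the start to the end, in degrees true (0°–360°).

103.4°

N = sin Δλ·cos φ₂ = +0.9205;  D = cos φ₁ sin φ₂ − sin φ₁ cos φ₂ cos Δλ = -0.2200
initial course = atan2(N, D) = 103.44°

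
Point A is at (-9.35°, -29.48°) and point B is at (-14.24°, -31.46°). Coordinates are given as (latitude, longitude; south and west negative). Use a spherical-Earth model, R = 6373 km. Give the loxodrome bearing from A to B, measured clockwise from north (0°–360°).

Δψ = ln[tan(π/4+φ₂/2)/tan(π/4+φ₁/2)] = -0.0872
Δλ = -0.0346 rad (taken the short way round)
course = atan2(Δλ, Δψ) = 201.61°

201.6°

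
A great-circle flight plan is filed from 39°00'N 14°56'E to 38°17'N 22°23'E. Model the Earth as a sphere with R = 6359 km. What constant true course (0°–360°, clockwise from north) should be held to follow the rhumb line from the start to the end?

97.0°

Δψ = ln[tan(π/4+φ₂/2)/tan(π/4+φ₁/2)] = -0.0160
Δλ = +0.1300 rad (taken the short way round)
course = atan2(Δλ, Δψ) = 97.02°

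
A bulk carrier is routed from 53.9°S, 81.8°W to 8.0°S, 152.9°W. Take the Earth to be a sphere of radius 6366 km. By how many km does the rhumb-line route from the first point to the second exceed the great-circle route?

172 km

Great circle: cos σ = sin φ₁ sin φ₂ + cos φ₁ cos φ₂ cos Δλ,  σ = 1.2646 rad → d_gc = 8050.4 km
Rhumb line: Δψ = +0.9811, q = Δφ/Δψ = 0.8165, d_rh = R√(Δφ²+q²Δλ²) = 8222.8 km
Excess = 8222.8 − 8050.4 = 172.4 ≈ 172 km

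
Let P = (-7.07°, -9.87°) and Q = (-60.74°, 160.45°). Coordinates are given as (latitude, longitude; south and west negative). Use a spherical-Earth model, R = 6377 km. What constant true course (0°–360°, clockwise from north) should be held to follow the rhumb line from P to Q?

112.3°

Δψ = ln[tan(π/4+φ₂/2)/tan(π/4+φ₁/2)] = -1.2194
Δλ = +2.9726 rad (taken the short way round)
course = atan2(Δλ, Δψ) = 112.30°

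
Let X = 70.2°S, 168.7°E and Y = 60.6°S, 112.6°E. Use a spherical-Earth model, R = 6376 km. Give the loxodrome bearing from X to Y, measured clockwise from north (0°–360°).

Meridional parts: M(φ₁)=-1.7457, M(φ₂)=-1.3381 → ΔM = +0.4076;  Δλ = -0.9791 rad
tan C = Δλ / ΔM = -2.4023 → C = 292.60°

292.6°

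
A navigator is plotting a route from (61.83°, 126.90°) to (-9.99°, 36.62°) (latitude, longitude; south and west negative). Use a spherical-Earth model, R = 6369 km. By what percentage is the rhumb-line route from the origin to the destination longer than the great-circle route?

3.3%

Great circle: σ = 1.7266 rad → d_gc = Rσ = 10996.9 km
Rhumb: Δφ = -1.2535, Δλ = -1.5757, Δψ = -1.5579, q = Δφ/Δψ = 0.8046 → d_rh = R√(Δφ²+q²Δλ²) = 11354.9 km
Excess = (11354.9 − 10996.9) / 10996.9 = 358.0 / 10996.9 = 3.26% ≈ 3.3%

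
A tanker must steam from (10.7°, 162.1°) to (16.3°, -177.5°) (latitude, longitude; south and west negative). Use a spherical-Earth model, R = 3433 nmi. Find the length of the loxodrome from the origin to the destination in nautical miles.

Δψ = ln[tan(π/4+φ₂/2)/tan(π/4+φ₁/2)] = +0.1006;  Δφ = +0.0977 rad,  Δλ = +0.3560 rad
q = Δφ/Δψ = 0.9719
d = R·√(Δφ² + q²Δλ²) = 3433·0.35959 = 1234 nmi

1234 nmi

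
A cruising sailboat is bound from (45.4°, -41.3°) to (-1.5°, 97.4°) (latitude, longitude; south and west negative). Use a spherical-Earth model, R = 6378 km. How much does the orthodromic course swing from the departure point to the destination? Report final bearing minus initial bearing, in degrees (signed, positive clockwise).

+94.5°

Initial bearing θ₁ = atan2(sin Δλ cos φ₂, cos φ₁ sin φ₂ − sin φ₁ cos φ₂ cos Δλ) = 51.95°
Final bearing θ₂ = (initial bearing from the destination back to the start) + 180° = 146.42°
Δθ = θ₂ − θ₁ = +94.5°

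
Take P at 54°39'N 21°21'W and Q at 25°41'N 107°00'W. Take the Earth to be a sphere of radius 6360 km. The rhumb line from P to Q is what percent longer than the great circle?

4.7%

Great circle: σ = 1.1669 rad → d_gc = Rσ = 7421.2 km
Rhumb: Δφ = -0.5056, Δλ = -1.4949, Δψ = -0.6796, q = Δφ/Δψ = 0.7440 → d_rh = R√(Δφ²+q²Δλ²) = 7769.7 km
Excess = (7769.7 − 7421.2) / 7421.2 = 348.5 / 7421.2 = 4.70% ≈ 4.7%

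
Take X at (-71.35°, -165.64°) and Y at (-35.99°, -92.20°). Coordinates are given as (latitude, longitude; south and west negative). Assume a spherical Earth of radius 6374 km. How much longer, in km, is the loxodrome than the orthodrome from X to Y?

Great circle: cos σ = sin φ₁ sin φ₂ + cos φ₁ cos φ₂ cos Δλ,  σ = 0.8886 rad → d_gc = 5663.7 km
Rhumb line: Δψ = +1.1326, q = Δφ/Δψ = 0.5449, d_rh = R√(Δφ²+q²Δλ²) = 5940.8 km
Excess = 5940.8 − 5663.7 = 277.1 ≈ 277 km

277 km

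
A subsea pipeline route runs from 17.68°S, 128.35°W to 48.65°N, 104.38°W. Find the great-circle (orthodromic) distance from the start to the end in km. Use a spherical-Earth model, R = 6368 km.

Haversine: a = sin²(Δφ/2)+cos φ₁ cos φ₂ sin²(Δλ/2) = 0.32641;  σ = 2·atan2(√a,√(1−a))
σ = 69.685° → d = Rσ = 6368·1.21623 = 7745 km

7745 km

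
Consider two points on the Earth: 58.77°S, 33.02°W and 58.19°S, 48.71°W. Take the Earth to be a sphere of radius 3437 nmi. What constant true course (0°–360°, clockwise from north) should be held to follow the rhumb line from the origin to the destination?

Δψ = ln[tan(π/4+φ₂/2)/tan(π/4+φ₁/2)] = +0.0194
Δλ = -0.2738 rad (taken the short way round)
course = atan2(Δλ, Δψ) = 274.04°

274.0°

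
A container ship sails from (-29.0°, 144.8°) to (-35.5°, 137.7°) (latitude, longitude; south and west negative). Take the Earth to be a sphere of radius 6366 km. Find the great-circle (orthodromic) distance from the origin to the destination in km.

cos σ = sin φ₁ sin φ₂ + cos φ₁ cos φ₂ cos Δλ
      = sin(-29.00°)sin(-35.50°) + cos(-29.00°)cos(-35.50°)cos(-7.10°) = 0.9881
σ = 8.844° → d = Rσ = 6366·0.15435 = 983 km

983 km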